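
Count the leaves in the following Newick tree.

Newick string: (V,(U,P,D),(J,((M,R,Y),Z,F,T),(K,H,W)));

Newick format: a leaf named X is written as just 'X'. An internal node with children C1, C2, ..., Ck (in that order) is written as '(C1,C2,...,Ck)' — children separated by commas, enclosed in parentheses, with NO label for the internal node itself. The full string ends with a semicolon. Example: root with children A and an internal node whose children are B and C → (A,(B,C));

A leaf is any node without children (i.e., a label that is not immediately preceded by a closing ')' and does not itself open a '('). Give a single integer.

Newick: (V,(U,P,D),(J,((M,R,Y),Z,F,T),(K,H,W)));
Scan left-to-right; a leaf is any maximal label run not followed by '(':
  pos 1: leaf 'V' → count = 1
  pos 4: leaf 'U' → count = 2
  pos 6: leaf 'P' → count = 3
  pos 8: leaf 'D' → count = 4
  pos 12: leaf 'J' → count = 5
  pos 16: leaf 'M' → count = 6
  pos 18: leaf 'R' → count = 7
  pos 20: leaf 'Y' → count = 8
  pos 23: leaf 'Z' → count = 9
  pos 25: leaf 'F' → count = 10
  pos 27: leaf 'T' → count = 11
  pos 31: leaf 'K' → count = 12
  pos 33: leaf 'H' → count = 13
  pos 35: leaf 'W' → count = 14
Total leaves: 14

Answer: 14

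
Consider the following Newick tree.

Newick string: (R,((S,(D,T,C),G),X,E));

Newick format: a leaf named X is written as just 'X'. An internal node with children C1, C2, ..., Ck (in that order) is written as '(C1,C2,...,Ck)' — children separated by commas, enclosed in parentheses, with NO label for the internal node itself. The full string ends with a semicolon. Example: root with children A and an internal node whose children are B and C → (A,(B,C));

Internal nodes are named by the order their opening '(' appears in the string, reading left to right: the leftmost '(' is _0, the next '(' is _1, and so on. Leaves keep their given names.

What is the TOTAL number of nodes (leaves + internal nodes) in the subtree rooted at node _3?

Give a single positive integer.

Answer: 4

Derivation:
Newick: (R,((S,(D,T,C),G),X,E));
Locate _3: it is the '(' at position 7 (the 4th '(' reading left to right).
Query: subtree rooted at _3
_3: subtree_size = 1 + 3
  D: subtree_size = 1 + 0
  T: subtree_size = 1 + 0
  C: subtree_size = 1 + 0
Total subtree size of _3: 4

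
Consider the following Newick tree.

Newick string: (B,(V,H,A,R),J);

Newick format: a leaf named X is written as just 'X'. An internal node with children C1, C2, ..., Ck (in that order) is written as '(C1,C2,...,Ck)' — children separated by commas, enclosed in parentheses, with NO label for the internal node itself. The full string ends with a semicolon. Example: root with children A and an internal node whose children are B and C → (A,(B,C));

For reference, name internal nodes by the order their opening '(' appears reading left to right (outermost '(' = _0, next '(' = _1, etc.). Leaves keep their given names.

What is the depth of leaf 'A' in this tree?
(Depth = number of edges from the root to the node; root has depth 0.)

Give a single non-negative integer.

Newick: (B,(V,H,A,R),J);
Naming internals by '(' encounter order: outermost '(' = _0, next = _1, ...
Query node: A
Path from root: _0 -> _1 -> A
Depth of A: 2 (number of edges from root)

Answer: 2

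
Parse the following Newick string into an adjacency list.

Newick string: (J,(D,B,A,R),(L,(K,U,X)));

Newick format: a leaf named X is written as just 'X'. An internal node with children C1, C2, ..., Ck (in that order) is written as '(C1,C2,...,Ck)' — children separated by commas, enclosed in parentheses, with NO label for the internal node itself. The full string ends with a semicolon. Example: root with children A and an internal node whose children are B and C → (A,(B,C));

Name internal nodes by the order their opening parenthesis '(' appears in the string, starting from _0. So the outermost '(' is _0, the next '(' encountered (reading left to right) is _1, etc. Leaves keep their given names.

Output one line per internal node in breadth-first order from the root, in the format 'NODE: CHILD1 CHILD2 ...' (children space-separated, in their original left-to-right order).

Answer: _0: J _1 _2
_1: D B A R
_2: L _3
_3: K U X

Derivation:
Input: (J,(D,B,A,R),(L,(K,U,X)));
Scanning left-to-right, naming '(' by encounter order:
  pos 0: '(' -> open internal node _0 (depth 1)
  pos 3: '(' -> open internal node _1 (depth 2)
  pos 11: ')' -> close internal node _1 (now at depth 1)
  pos 13: '(' -> open internal node _2 (depth 2)
  pos 16: '(' -> open internal node _3 (depth 3)
  pos 22: ')' -> close internal node _3 (now at depth 2)
  pos 23: ')' -> close internal node _2 (now at depth 1)
  pos 24: ')' -> close internal node _0 (now at depth 0)
Total internal nodes: 4
BFS adjacency from root:
  _0: J _1 _2
  _1: D B A R
  _2: L _3
  _3: K U X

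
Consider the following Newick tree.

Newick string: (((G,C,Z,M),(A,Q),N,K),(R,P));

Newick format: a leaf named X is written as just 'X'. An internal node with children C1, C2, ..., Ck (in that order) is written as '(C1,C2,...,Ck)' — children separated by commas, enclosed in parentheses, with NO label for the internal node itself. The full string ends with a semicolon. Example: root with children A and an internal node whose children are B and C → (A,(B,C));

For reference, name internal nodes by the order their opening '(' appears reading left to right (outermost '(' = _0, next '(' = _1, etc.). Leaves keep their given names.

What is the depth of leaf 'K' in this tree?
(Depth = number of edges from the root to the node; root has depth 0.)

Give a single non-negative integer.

Answer: 2

Derivation:
Newick: (((G,C,Z,M),(A,Q),N,K),(R,P));
Naming internals by '(' encounter order: outermost '(' = _0, next = _1, ...
Query node: K
Path from root: _0 -> _1 -> K
Depth of K: 2 (number of edges from root)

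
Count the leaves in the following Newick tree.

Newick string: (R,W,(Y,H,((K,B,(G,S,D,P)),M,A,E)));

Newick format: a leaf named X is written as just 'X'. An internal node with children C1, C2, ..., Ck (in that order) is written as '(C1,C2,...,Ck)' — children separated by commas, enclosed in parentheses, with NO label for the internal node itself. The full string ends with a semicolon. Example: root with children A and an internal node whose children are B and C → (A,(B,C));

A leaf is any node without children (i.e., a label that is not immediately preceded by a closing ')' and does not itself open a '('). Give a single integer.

Answer: 13

Derivation:
Newick: (R,W,(Y,H,((K,B,(G,S,D,P)),M,A,E)));
Scan left-to-right; a leaf is any maximal label run not followed by '(':
  pos 1: leaf 'R' → count = 1
  pos 3: leaf 'W' → count = 2
  pos 6: leaf 'Y' → count = 3
  pos 8: leaf 'H' → count = 4
  pos 12: leaf 'K' → count = 5
  pos 14: leaf 'B' → count = 6
  pos 17: leaf 'G' → count = 7
  pos 19: leaf 'S' → count = 8
  pos 21: leaf 'D' → count = 9
  pos 23: leaf 'P' → count = 10
  pos 27: leaf 'M' → count = 11
  pos 29: leaf 'A' → count = 12
  pos 31: leaf 'E' → count = 13
Total leaves: 13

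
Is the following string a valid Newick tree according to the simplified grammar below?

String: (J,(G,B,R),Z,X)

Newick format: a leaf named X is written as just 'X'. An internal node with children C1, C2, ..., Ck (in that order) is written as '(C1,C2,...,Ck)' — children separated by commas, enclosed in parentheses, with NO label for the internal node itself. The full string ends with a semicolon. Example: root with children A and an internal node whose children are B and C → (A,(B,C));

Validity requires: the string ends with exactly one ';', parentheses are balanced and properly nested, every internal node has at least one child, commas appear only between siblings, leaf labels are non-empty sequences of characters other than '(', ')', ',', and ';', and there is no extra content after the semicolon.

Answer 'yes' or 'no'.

Input: (J,(G,B,R),Z,X)
Paren balance: 2 '(' vs 2 ')' OK
Ends with single ';': False
Full parse: FAILS (must end with ;)
Valid: False

Answer: no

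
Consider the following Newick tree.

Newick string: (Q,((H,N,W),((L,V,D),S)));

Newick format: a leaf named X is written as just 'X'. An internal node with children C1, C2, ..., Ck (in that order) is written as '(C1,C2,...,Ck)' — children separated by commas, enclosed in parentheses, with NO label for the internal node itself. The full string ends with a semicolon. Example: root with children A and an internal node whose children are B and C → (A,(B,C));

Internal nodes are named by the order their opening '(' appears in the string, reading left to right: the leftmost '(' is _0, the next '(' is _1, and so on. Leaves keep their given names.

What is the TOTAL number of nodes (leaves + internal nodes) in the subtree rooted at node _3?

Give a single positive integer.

Newick: (Q,((H,N,W),((L,V,D),S)));
Locate _3: it is the '(' at position 12 (the 4th '(' reading left to right).
Query: subtree rooted at _3
_3: subtree_size = 1 + 5
  _4: subtree_size = 1 + 3
    L: subtree_size = 1 + 0
    V: subtree_size = 1 + 0
    D: subtree_size = 1 + 0
  S: subtree_size = 1 + 0
Total subtree size of _3: 6

Answer: 6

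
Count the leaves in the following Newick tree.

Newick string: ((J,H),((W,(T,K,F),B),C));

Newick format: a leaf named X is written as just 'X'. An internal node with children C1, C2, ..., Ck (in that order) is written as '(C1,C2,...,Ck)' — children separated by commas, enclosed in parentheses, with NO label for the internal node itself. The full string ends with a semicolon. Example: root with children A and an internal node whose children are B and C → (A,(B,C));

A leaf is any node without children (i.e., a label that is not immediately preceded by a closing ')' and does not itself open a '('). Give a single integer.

Newick: ((J,H),((W,(T,K,F),B),C));
Scan left-to-right; a leaf is any maximal label run not followed by '(':
  pos 2: leaf 'J' → count = 1
  pos 4: leaf 'H' → count = 2
  pos 9: leaf 'W' → count = 3
  pos 12: leaf 'T' → count = 4
  pos 14: leaf 'K' → count = 5
  pos 16: leaf 'F' → count = 6
  pos 19: leaf 'B' → count = 7
  pos 22: leaf 'C' → count = 8
Total leaves: 8

Answer: 8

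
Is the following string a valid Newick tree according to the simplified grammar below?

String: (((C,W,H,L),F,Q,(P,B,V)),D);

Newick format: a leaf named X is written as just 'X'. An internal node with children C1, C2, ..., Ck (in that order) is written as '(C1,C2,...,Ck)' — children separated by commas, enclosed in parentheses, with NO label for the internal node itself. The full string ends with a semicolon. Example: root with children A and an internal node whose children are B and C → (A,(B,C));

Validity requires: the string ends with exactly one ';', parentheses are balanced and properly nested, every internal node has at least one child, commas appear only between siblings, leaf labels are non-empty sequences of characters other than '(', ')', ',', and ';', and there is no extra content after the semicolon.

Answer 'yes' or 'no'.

Answer: yes

Derivation:
Input: (((C,W,H,L),F,Q,(P,B,V)),D);
Paren balance: 4 '(' vs 4 ')' OK
Ends with single ';': True
Full parse: OK
Valid: True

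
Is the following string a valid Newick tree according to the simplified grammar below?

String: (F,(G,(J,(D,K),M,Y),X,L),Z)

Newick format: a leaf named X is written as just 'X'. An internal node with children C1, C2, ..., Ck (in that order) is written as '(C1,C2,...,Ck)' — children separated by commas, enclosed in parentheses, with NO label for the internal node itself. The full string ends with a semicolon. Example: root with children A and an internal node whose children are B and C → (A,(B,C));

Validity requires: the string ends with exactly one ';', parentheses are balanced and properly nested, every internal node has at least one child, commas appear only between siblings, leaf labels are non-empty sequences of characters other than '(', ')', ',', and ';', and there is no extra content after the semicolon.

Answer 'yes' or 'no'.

Input: (F,(G,(J,(D,K),M,Y),X,L),Z)
Paren balance: 4 '(' vs 4 ')' OK
Ends with single ';': False
Full parse: FAILS (must end with ;)
Valid: False

Answer: no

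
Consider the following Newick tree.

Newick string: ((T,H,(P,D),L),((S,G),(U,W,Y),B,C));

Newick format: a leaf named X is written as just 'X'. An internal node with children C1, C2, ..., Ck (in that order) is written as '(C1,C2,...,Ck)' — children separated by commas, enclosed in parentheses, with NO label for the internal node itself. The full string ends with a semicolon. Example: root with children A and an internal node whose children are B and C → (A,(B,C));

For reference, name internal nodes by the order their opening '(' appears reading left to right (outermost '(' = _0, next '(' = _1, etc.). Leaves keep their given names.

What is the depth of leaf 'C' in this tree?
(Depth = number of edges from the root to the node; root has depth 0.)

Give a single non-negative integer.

Answer: 2

Derivation:
Newick: ((T,H,(P,D),L),((S,G),(U,W,Y),B,C));
Naming internals by '(' encounter order: outermost '(' = _0, next = _1, ...
Query node: C
Path from root: _0 -> _3 -> C
Depth of C: 2 (number of edges from root)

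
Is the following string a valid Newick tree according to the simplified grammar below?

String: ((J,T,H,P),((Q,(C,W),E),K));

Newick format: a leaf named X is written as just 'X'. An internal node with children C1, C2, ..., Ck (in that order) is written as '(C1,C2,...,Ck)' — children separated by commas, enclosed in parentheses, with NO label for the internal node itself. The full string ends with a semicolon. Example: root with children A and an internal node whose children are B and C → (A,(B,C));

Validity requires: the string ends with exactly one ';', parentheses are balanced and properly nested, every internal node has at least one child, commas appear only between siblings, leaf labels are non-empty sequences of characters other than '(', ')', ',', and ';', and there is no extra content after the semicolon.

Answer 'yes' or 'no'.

Input: ((J,T,H,P),((Q,(C,W),E),K));
Paren balance: 5 '(' vs 5 ')' OK
Ends with single ';': True
Full parse: OK
Valid: True

Answer: yes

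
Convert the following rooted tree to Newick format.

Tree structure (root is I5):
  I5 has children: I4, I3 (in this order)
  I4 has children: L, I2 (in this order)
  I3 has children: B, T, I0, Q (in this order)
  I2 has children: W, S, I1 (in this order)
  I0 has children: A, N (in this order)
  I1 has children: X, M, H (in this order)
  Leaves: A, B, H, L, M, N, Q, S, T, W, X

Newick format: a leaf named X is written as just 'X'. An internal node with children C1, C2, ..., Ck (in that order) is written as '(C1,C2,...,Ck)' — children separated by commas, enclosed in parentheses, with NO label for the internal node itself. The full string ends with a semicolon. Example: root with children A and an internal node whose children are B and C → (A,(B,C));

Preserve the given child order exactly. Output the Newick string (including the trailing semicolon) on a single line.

Answer: ((L,(W,S,(X,M,H))),(B,T,(A,N),Q));

Derivation:
internal I5 with children ['I4', 'I3']
  internal I4 with children ['L', 'I2']
    leaf 'L' → 'L'
    internal I2 with children ['W', 'S', 'I1']
      leaf 'W' → 'W'
      leaf 'S' → 'S'
      internal I1 with children ['X', 'M', 'H']
        leaf 'X' → 'X'
        leaf 'M' → 'M'
        leaf 'H' → 'H'
      → '(X,M,H)'
    → '(W,S,(X,M,H))'
  → '(L,(W,S,(X,M,H)))'
  internal I3 with children ['B', 'T', 'I0', 'Q']
    leaf 'B' → 'B'
    leaf 'T' → 'T'
    internal I0 with children ['A', 'N']
      leaf 'A' → 'A'
      leaf 'N' → 'N'
    → '(A,N)'
    leaf 'Q' → 'Q'
  → '(B,T,(A,N),Q)'
→ '((L,(W,S,(X,M,H))),(B,T,(A,N),Q))'
Final: ((L,(W,S,(X,M,H))),(B,T,(A,N),Q));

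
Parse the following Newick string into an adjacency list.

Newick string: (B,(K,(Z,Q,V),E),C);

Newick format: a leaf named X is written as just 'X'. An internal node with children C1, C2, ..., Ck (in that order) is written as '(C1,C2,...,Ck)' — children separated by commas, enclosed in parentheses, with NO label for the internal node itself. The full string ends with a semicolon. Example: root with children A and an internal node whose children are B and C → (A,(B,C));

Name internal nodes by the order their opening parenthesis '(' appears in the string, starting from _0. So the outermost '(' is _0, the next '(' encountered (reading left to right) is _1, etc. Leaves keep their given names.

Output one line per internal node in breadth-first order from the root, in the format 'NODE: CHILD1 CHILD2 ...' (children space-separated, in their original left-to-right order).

Answer: _0: B _1 C
_1: K _2 E
_2: Z Q V

Derivation:
Input: (B,(K,(Z,Q,V),E),C);
Scanning left-to-right, naming '(' by encounter order:
  pos 0: '(' -> open internal node _0 (depth 1)
  pos 3: '(' -> open internal node _1 (depth 2)
  pos 6: '(' -> open internal node _2 (depth 3)
  pos 12: ')' -> close internal node _2 (now at depth 2)
  pos 15: ')' -> close internal node _1 (now at depth 1)
  pos 18: ')' -> close internal node _0 (now at depth 0)
Total internal nodes: 3
BFS adjacency from root:
  _0: B _1 C
  _1: K _2 E
  _2: Z Q V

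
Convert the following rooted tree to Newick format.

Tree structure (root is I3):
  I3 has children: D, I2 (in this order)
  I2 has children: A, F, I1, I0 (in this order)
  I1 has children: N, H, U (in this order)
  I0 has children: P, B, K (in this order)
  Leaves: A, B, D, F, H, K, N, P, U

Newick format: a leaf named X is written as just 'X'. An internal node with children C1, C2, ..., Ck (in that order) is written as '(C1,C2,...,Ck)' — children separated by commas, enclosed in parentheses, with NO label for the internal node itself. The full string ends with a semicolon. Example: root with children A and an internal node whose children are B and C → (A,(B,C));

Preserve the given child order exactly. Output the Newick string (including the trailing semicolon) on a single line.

Answer: (D,(A,F,(N,H,U),(P,B,K)));

Derivation:
internal I3 with children ['D', 'I2']
  leaf 'D' → 'D'
  internal I2 with children ['A', 'F', 'I1', 'I0']
    leaf 'A' → 'A'
    leaf 'F' → 'F'
    internal I1 with children ['N', 'H', 'U']
      leaf 'N' → 'N'
      leaf 'H' → 'H'
      leaf 'U' → 'U'
    → '(N,H,U)'
    internal I0 with children ['P', 'B', 'K']
      leaf 'P' → 'P'
      leaf 'B' → 'B'
      leaf 'K' → 'K'
    → '(P,B,K)'
  → '(A,F,(N,H,U),(P,B,K))'
→ '(D,(A,F,(N,H,U),(P,B,K)))'
Final: (D,(A,F,(N,H,U),(P,B,K)));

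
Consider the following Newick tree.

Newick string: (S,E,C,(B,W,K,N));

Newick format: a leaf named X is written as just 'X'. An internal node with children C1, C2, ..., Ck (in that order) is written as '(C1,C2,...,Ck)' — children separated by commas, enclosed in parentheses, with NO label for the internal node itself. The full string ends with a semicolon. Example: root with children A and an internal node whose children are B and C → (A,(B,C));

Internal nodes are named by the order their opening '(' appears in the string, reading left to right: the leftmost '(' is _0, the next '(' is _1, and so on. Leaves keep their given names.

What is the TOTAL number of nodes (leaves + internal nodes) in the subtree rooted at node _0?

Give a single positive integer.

Newick: (S,E,C,(B,W,K,N));
Locate _0: it is the '(' at position 0 (the 1st '(' reading left to right).
Query: subtree rooted at _0
_0: subtree_size = 1 + 8
  S: subtree_size = 1 + 0
  E: subtree_size = 1 + 0
  C: subtree_size = 1 + 0
  _1: subtree_size = 1 + 4
    B: subtree_size = 1 + 0
    W: subtree_size = 1 + 0
    K: subtree_size = 1 + 0
    N: subtree_size = 1 + 0
Total subtree size of _0: 9

Answer: 9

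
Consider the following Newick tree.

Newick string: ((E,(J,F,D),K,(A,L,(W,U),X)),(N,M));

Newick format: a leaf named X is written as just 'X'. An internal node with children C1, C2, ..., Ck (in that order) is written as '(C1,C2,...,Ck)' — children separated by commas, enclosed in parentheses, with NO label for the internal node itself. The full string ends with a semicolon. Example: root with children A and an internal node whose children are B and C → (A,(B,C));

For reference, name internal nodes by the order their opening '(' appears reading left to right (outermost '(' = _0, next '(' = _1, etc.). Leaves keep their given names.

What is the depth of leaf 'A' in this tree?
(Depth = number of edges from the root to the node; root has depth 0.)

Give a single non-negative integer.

Answer: 3

Derivation:
Newick: ((E,(J,F,D),K,(A,L,(W,U),X)),(N,M));
Naming internals by '(' encounter order: outermost '(' = _0, next = _1, ...
Query node: A
Path from root: _0 -> _1 -> _3 -> A
Depth of A: 3 (number of edges from root)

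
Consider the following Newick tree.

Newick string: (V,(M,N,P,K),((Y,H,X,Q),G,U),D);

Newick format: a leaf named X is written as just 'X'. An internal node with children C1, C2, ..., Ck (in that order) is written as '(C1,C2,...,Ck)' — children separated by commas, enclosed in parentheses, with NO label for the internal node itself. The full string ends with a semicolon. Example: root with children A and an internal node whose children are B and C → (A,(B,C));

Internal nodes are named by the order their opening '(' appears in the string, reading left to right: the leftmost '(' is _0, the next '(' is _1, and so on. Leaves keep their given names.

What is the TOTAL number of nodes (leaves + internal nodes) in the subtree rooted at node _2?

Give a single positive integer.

Newick: (V,(M,N,P,K),((Y,H,X,Q),G,U),D);
Locate _2: it is the '(' at position 13 (the 3rd '(' reading left to right).
Query: subtree rooted at _2
_2: subtree_size = 1 + 7
  _3: subtree_size = 1 + 4
    Y: subtree_size = 1 + 0
    H: subtree_size = 1 + 0
    X: subtree_size = 1 + 0
    Q: subtree_size = 1 + 0
  G: subtree_size = 1 + 0
  U: subtree_size = 1 + 0
Total subtree size of _2: 8

Answer: 8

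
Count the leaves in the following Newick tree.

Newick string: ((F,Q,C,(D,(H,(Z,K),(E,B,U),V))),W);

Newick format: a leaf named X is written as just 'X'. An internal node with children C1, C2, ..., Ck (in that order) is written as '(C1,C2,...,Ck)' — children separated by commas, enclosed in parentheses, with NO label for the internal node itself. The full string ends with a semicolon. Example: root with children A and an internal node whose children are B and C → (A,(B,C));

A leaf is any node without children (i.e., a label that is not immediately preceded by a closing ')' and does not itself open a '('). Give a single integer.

Answer: 12

Derivation:
Newick: ((F,Q,C,(D,(H,(Z,K),(E,B,U),V))),W);
Scan left-to-right; a leaf is any maximal label run not followed by '(':
  pos 2: leaf 'F' → count = 1
  pos 4: leaf 'Q' → count = 2
  pos 6: leaf 'C' → count = 3
  pos 9: leaf 'D' → count = 4
  pos 12: leaf 'H' → count = 5
  pos 15: leaf 'Z' → count = 6
  pos 17: leaf 'K' → count = 7
  pos 21: leaf 'E' → count = 8
  pos 23: leaf 'B' → count = 9
  pos 25: leaf 'U' → count = 10
  pos 28: leaf 'V' → count = 11
  pos 33: leaf 'W' → count = 12
Total leaves: 12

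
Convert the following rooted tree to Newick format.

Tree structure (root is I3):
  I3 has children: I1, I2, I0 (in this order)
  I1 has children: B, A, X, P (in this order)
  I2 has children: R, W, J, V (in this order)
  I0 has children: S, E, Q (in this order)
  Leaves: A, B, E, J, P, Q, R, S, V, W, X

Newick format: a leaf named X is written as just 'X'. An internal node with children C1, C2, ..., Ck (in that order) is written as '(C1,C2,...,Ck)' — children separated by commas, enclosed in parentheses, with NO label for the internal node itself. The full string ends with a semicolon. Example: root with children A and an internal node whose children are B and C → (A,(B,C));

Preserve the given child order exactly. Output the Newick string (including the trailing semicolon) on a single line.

Answer: ((B,A,X,P),(R,W,J,V),(S,E,Q));

Derivation:
internal I3 with children ['I1', 'I2', 'I0']
  internal I1 with children ['B', 'A', 'X', 'P']
    leaf 'B' → 'B'
    leaf 'A' → 'A'
    leaf 'X' → 'X'
    leaf 'P' → 'P'
  → '(B,A,X,P)'
  internal I2 with children ['R', 'W', 'J', 'V']
    leaf 'R' → 'R'
    leaf 'W' → 'W'
    leaf 'J' → 'J'
    leaf 'V' → 'V'
  → '(R,W,J,V)'
  internal I0 with children ['S', 'E', 'Q']
    leaf 'S' → 'S'
    leaf 'E' → 'E'
    leaf 'Q' → 'Q'
  → '(S,E,Q)'
→ '((B,A,X,P),(R,W,J,V),(S,E,Q))'
Final: ((B,A,X,P),(R,W,J,V),(S,E,Q));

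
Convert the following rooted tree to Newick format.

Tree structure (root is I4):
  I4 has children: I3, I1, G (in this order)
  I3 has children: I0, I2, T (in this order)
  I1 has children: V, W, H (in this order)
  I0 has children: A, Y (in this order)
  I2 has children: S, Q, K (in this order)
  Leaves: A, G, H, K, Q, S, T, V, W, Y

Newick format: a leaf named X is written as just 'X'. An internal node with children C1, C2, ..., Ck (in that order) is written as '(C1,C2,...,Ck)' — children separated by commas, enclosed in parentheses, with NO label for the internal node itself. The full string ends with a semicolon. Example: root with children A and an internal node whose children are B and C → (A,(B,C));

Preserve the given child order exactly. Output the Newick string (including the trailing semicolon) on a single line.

internal I4 with children ['I3', 'I1', 'G']
  internal I3 with children ['I0', 'I2', 'T']
    internal I0 with children ['A', 'Y']
      leaf 'A' → 'A'
      leaf 'Y' → 'Y'
    → '(A,Y)'
    internal I2 with children ['S', 'Q', 'K']
      leaf 'S' → 'S'
      leaf 'Q' → 'Q'
      leaf 'K' → 'K'
    → '(S,Q,K)'
    leaf 'T' → 'T'
  → '((A,Y),(S,Q,K),T)'
  internal I1 with children ['V', 'W', 'H']
    leaf 'V' → 'V'
    leaf 'W' → 'W'
    leaf 'H' → 'H'
  → '(V,W,H)'
  leaf 'G' → 'G'
→ '(((A,Y),(S,Q,K),T),(V,W,H),G)'
Final: (((A,Y),(S,Q,K),T),(V,W,H),G);

Answer: (((A,Y),(S,Q,K),T),(V,W,H),G);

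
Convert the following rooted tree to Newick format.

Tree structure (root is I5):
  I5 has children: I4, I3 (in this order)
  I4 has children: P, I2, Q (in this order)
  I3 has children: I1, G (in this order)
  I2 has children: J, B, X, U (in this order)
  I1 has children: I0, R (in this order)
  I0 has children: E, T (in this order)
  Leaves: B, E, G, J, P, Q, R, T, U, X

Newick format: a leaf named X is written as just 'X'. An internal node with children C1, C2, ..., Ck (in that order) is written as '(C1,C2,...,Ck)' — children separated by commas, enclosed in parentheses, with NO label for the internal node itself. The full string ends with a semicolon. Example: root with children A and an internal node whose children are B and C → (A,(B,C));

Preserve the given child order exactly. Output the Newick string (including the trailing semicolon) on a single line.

internal I5 with children ['I4', 'I3']
  internal I4 with children ['P', 'I2', 'Q']
    leaf 'P' → 'P'
    internal I2 with children ['J', 'B', 'X', 'U']
      leaf 'J' → 'J'
      leaf 'B' → 'B'
      leaf 'X' → 'X'
      leaf 'U' → 'U'
    → '(J,B,X,U)'
    leaf 'Q' → 'Q'
  → '(P,(J,B,X,U),Q)'
  internal I3 with children ['I1', 'G']
    internal I1 with children ['I0', 'R']
      internal I0 with children ['E', 'T']
        leaf 'E' → 'E'
        leaf 'T' → 'T'
      → '(E,T)'
      leaf 'R' → 'R'
    → '((E,T),R)'
    leaf 'G' → 'G'
  → '(((E,T),R),G)'
→ '((P,(J,B,X,U),Q),(((E,T),R),G))'
Final: ((P,(J,B,X,U),Q),(((E,T),R),G));

Answer: ((P,(J,B,X,U),Q),(((E,T),R),G));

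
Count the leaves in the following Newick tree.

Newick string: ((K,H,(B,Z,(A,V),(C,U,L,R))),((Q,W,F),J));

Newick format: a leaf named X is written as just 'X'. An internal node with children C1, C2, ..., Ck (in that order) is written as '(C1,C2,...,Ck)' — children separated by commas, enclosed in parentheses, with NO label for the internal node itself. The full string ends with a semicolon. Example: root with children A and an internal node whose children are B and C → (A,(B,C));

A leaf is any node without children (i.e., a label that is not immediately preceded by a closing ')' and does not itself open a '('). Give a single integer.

Newick: ((K,H,(B,Z,(A,V),(C,U,L,R))),((Q,W,F),J));
Scan left-to-right; a leaf is any maximal label run not followed by '(':
  pos 2: leaf 'K' → count = 1
  pos 4: leaf 'H' → count = 2
  pos 7: leaf 'B' → count = 3
  pos 9: leaf 'Z' → count = 4
  pos 12: leaf 'A' → count = 5
  pos 14: leaf 'V' → count = 6
  pos 18: leaf 'C' → count = 7
  pos 20: leaf 'U' → count = 8
  pos 22: leaf 'L' → count = 9
  pos 24: leaf 'R' → count = 10
  pos 31: leaf 'Q' → count = 11
  pos 33: leaf 'W' → count = 12
  pos 35: leaf 'F' → count = 13
  pos 38: leaf 'J' → count = 14
Total leaves: 14

Answer: 14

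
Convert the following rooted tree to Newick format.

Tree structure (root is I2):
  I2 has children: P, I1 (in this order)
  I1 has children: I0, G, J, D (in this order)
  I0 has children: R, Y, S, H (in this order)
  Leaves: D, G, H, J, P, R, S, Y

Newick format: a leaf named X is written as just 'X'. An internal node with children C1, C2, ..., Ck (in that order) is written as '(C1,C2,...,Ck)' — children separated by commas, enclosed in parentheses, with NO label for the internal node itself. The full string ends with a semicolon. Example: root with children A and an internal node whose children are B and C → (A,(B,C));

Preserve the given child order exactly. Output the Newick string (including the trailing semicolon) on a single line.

Answer: (P,((R,Y,S,H),G,J,D));

Derivation:
internal I2 with children ['P', 'I1']
  leaf 'P' → 'P'
  internal I1 with children ['I0', 'G', 'J', 'D']
    internal I0 with children ['R', 'Y', 'S', 'H']
      leaf 'R' → 'R'
      leaf 'Y' → 'Y'
      leaf 'S' → 'S'
      leaf 'H' → 'H'
    → '(R,Y,S,H)'
    leaf 'G' → 'G'
    leaf 'J' → 'J'
    leaf 'D' → 'D'
  → '((R,Y,S,H),G,J,D)'
→ '(P,((R,Y,S,H),G,J,D))'
Final: (P,((R,Y,S,H),G,J,D));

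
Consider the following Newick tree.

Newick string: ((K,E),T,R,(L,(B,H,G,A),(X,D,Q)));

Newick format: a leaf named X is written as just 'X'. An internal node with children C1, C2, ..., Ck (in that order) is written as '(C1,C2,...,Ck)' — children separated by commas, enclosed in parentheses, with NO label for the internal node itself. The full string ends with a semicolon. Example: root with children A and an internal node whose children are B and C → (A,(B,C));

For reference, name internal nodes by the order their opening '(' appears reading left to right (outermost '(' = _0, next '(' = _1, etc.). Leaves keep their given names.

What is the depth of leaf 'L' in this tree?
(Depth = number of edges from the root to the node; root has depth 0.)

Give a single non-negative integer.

Newick: ((K,E),T,R,(L,(B,H,G,A),(X,D,Q)));
Naming internals by '(' encounter order: outermost '(' = _0, next = _1, ...
Query node: L
Path from root: _0 -> _2 -> L
Depth of L: 2 (number of edges from root)

Answer: 2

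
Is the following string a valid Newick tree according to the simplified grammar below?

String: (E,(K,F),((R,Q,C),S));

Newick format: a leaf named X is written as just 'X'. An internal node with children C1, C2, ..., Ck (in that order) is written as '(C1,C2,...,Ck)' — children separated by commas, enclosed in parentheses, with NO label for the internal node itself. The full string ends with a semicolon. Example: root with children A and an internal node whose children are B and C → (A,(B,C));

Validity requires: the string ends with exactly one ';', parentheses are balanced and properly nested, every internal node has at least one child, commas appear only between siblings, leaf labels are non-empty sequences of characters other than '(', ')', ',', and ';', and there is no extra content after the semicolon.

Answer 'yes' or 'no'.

Answer: yes

Derivation:
Input: (E,(K,F),((R,Q,C),S));
Paren balance: 4 '(' vs 4 ')' OK
Ends with single ';': True
Full parse: OK
Valid: True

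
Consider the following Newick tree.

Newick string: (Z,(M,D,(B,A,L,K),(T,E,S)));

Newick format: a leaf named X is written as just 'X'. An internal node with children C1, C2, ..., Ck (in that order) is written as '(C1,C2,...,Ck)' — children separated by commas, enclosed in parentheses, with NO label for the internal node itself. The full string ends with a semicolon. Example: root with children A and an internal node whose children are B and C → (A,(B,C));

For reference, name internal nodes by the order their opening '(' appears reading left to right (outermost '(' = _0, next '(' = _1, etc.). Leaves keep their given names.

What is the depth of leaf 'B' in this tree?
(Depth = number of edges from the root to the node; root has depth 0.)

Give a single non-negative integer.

Newick: (Z,(M,D,(B,A,L,K),(T,E,S)));
Naming internals by '(' encounter order: outermost '(' = _0, next = _1, ...
Query node: B
Path from root: _0 -> _1 -> _2 -> B
Depth of B: 3 (number of edges from root)

Answer: 3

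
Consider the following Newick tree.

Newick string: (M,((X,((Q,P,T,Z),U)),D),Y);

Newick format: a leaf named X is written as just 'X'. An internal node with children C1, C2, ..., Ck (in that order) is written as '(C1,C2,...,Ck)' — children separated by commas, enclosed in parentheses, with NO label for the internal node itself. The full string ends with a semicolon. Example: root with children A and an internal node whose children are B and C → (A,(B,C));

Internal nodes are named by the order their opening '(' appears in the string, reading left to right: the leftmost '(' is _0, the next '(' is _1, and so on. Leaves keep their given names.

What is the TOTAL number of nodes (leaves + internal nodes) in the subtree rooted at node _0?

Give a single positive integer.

Newick: (M,((X,((Q,P,T,Z),U)),D),Y);
Locate _0: it is the '(' at position 0 (the 1st '(' reading left to right).
Query: subtree rooted at _0
_0: subtree_size = 1 + 13
  M: subtree_size = 1 + 0
  _1: subtree_size = 1 + 10
    _2: subtree_size = 1 + 8
      X: subtree_size = 1 + 0
      _3: subtree_size = 1 + 6
        _4: subtree_size = 1 + 4
          Q: subtree_size = 1 + 0
          P: subtree_size = 1 + 0
          T: subtree_size = 1 + 0
          Z: subtree_size = 1 + 0
        U: subtree_size = 1 + 0
    D: subtree_size = 1 + 0
  Y: subtree_size = 1 + 0
Total subtree size of _0: 14

Answer: 14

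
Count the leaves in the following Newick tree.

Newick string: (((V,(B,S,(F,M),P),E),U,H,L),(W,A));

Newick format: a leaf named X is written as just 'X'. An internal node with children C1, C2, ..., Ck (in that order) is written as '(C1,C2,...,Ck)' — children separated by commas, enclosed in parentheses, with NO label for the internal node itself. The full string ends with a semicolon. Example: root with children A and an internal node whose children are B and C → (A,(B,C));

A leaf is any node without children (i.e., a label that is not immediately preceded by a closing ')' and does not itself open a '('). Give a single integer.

Answer: 12

Derivation:
Newick: (((V,(B,S,(F,M),P),E),U,H,L),(W,A));
Scan left-to-right; a leaf is any maximal label run not followed by '(':
  pos 3: leaf 'V' → count = 1
  pos 6: leaf 'B' → count = 2
  pos 8: leaf 'S' → count = 3
  pos 11: leaf 'F' → count = 4
  pos 13: leaf 'M' → count = 5
  pos 16: leaf 'P' → count = 6
  pos 19: leaf 'E' → count = 7
  pos 22: leaf 'U' → count = 8
  pos 24: leaf 'H' → count = 9
  pos 26: leaf 'L' → count = 10
  pos 30: leaf 'W' → count = 11
  pos 32: leaf 'A' → count = 12
Total leaves: 12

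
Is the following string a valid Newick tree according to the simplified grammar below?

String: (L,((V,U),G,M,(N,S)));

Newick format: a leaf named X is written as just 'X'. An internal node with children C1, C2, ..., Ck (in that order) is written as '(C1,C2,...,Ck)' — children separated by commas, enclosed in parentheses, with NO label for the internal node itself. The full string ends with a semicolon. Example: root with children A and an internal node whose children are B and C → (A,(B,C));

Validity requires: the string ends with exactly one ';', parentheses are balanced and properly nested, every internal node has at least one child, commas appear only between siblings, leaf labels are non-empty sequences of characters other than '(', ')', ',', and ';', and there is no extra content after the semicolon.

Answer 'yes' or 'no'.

Answer: yes

Derivation:
Input: (L,((V,U),G,M,(N,S)));
Paren balance: 4 '(' vs 4 ')' OK
Ends with single ';': True
Full parse: OK
Valid: True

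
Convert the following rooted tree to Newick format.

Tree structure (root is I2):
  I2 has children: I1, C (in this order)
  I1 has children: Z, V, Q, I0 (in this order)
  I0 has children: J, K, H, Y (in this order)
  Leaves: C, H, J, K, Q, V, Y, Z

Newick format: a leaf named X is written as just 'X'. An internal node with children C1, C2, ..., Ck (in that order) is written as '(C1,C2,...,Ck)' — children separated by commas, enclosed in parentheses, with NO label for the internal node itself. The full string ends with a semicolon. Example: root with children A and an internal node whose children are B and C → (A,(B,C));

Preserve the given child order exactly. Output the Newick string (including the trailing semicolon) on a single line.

Answer: ((Z,V,Q,(J,K,H,Y)),C);

Derivation:
internal I2 with children ['I1', 'C']
  internal I1 with children ['Z', 'V', 'Q', 'I0']
    leaf 'Z' → 'Z'
    leaf 'V' → 'V'
    leaf 'Q' → 'Q'
    internal I0 with children ['J', 'K', 'H', 'Y']
      leaf 'J' → 'J'
      leaf 'K' → 'K'
      leaf 'H' → 'H'
      leaf 'Y' → 'Y'
    → '(J,K,H,Y)'
  → '(Z,V,Q,(J,K,H,Y))'
  leaf 'C' → 'C'
→ '((Z,V,Q,(J,K,H,Y)),C)'
Final: ((Z,V,Q,(J,K,H,Y)),C);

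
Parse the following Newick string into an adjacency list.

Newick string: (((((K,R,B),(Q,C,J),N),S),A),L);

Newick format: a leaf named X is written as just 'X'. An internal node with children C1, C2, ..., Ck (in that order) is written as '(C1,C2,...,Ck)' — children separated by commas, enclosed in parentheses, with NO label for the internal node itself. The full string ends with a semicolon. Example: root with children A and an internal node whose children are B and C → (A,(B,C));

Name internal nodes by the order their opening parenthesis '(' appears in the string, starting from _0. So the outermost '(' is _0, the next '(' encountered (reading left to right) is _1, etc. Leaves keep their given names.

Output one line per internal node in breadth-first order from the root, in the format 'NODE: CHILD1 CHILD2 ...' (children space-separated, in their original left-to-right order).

Answer: _0: _1 L
_1: _2 A
_2: _3 S
_3: _4 _5 N
_4: K R B
_5: Q C J

Derivation:
Input: (((((K,R,B),(Q,C,J),N),S),A),L);
Scanning left-to-right, naming '(' by encounter order:
  pos 0: '(' -> open internal node _0 (depth 1)
  pos 1: '(' -> open internal node _1 (depth 2)
  pos 2: '(' -> open internal node _2 (depth 3)
  pos 3: '(' -> open internal node _3 (depth 4)
  pos 4: '(' -> open internal node _4 (depth 5)
  pos 10: ')' -> close internal node _4 (now at depth 4)
  pos 12: '(' -> open internal node _5 (depth 5)
  pos 18: ')' -> close internal node _5 (now at depth 4)
  pos 21: ')' -> close internal node _3 (now at depth 3)
  pos 24: ')' -> close internal node _2 (now at depth 2)
  pos 27: ')' -> close internal node _1 (now at depth 1)
  pos 30: ')' -> close internal node _0 (now at depth 0)
Total internal nodes: 6
BFS adjacency from root:
  _0: _1 L
  _1: _2 A
  _2: _3 S
  _3: _4 _5 N
  _4: K R B
  _5: Q C J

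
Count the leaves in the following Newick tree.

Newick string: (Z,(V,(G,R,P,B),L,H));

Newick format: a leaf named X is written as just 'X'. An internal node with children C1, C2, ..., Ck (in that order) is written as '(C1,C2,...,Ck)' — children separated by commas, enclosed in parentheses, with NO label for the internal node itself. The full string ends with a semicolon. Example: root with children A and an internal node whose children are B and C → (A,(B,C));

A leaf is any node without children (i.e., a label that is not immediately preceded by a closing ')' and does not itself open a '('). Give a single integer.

Answer: 8

Derivation:
Newick: (Z,(V,(G,R,P,B),L,H));
Scan left-to-right; a leaf is any maximal label run not followed by '(':
  pos 1: leaf 'Z' → count = 1
  pos 4: leaf 'V' → count = 2
  pos 7: leaf 'G' → count = 3
  pos 9: leaf 'R' → count = 4
  pos 11: leaf 'P' → count = 5
  pos 13: leaf 'B' → count = 6
  pos 16: leaf 'L' → count = 7
  pos 18: leaf 'H' → count = 8
Total leaves: 8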